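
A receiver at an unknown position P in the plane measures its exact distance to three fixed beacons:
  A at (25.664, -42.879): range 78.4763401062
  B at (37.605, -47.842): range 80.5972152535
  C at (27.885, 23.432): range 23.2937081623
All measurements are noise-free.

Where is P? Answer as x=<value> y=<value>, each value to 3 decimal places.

x=49.602 y=31.857

eq1: (x − 25.664)² + (y + 42.879)² = 78.4763401062²
eq2: (x − 37.605)² + (y + 47.842)² = 80.5972152535²
eq3: (x − 27.885)² + (y − 23.432)² = 23.2937081623²
eq2−eq1, eq2−eq3 (x²,y² cancel):
  -23.882·x + 9.926·y = -868.368302
  -19.440·x + 142.548·y = 3576.953127
det = -23.882·142.548 − 9.926·-19.440 = -3211.369896
x = (-868.368302·142.548 − 9.926·3576.953127) / -3211.369896 = 49.601574
y = (-23.882·3576.953127 − -868.368302·-19.440) / -3211.369896 = 31.857393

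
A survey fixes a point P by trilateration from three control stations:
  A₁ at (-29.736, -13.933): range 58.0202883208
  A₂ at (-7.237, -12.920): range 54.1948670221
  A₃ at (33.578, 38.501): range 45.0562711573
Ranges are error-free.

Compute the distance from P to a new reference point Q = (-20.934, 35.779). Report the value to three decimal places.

10.923

eq1: (x + 29.736)² + (y + 13.933)² = 58.0202883208²
eq2: (x + 7.237)² + (y + 12.920)² = 54.1948670221²
eq3: (x − 33.578)² + (y − 38.501)² = 45.0562711573²
eq2−eq1, eq2−eq3 (x²,y² cancel):
  -44.998·x − 2.026·y = 429.787371
  81.630·x + 102.842·y = 3297.524557
det = -44.998·102.842 − -2.026·81.630 = -4462.301936
x = (429.787371·102.842 − -2.026·3297.524557) / -4462.301936 = -11.402406
y = (-44.998·3297.524557 − 429.787371·81.630) / -4462.301936 = 41.114554
|P − Q| = √((-11.402406 − -20.934)² + (41.114554 − 35.779)²) = 10.923343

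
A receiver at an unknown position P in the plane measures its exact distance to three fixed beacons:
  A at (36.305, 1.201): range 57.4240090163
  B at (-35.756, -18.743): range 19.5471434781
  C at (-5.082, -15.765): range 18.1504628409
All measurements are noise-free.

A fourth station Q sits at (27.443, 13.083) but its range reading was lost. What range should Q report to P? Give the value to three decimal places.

eq1: (x − 36.305)² + (y − 1.201)² = 57.4240090163²
eq2: (x + 35.756)² + (y + 18.743)² = 19.5471434781²
eq3: (x + 5.082)² + (y + 15.765)² = 18.1504628409²
eq2−eq3, eq2−eq1 (x²,y² cancel):
  61.348·x + 5.956·y = -1302.778119
  144.122·x + 39.888·y = -3225.722152
det = 61.348·39.888 − 5.956·144.122 = 1588.658392
x = (-1302.778119·39.888 − 5.956·-3225.722152) / 1588.658392 = -20.616649
y = (61.348·-3225.722152 − -1302.778119·144.122) / 1588.658392 = -6.378095
|P − Q| = √((-20.616649 − 27.443)² + (-6.378095 − 13.083)²) = 51.850401

51.850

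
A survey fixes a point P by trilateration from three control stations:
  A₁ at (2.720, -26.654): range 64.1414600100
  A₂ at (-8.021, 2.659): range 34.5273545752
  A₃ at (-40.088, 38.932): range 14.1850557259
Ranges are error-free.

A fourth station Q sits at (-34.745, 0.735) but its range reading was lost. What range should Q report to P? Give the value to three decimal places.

26.196

eq1: (x − 2.720)² + (y + 26.654)² = 64.1414600100²
eq2: (x + 8.021)² + (y − 2.659)² = 34.5273545752²
eq3: (x + 40.088)² + (y − 38.932)² = 14.1850557259²
eq2−eq3, eq2−eq1 (x²,y² cancel):
  -64.134·x + 72.546·y = 4042.264054
  21.482·x − 58.626·y = -2275.561284
det = -64.134·-58.626 − 72.546·21.482 = 2201.486712
x = (4042.264054·-58.626 − 72.546·-2275.561284) / 2201.486712 = -32.659249
y = (-64.134·-2275.561284 − 4042.264054·21.482) / 2201.486712 = 26.847735
|P − Q| = √((-32.659249 − -34.745)² + (26.847735 − 0.735)²) = 26.195902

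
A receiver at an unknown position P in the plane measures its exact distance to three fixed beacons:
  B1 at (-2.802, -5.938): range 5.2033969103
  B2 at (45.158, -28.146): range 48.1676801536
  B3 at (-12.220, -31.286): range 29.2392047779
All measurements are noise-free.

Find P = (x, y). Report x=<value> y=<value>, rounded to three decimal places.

eq1: (x + 2.802)² + (y + 5.938)² = 5.2033969103²
eq2: (x − 45.158)² + (y + 28.146)² = 48.1676801536²
eq3: (x + 12.220)² + (y + 31.286)² = 29.2392047779²
eq3−eq2, eq3−eq1 (x²,y² cancel):
  114.756·x + 6.280·y = 238.105769
  18.836·x + 50.696·y = -257.175391
det = 114.756·50.696 − 6.280·18.836 = 5699.380096
x = (238.105769·50.696 − 6.280·-257.175391) / 5699.380096 = 2.401326
y = (114.756·-257.175391 − 238.105769·18.836) / 5699.380096 = -5.965101

x=2.401 y=-5.965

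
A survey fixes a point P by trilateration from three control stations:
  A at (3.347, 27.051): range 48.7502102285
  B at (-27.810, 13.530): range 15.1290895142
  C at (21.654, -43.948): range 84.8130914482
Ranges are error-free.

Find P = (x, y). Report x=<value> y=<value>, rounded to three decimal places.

x=-42.762 y=11.223

eq1: (x − 3.347)² + (y − 27.051)² = 48.7502102285²
eq2: (x + 27.810)² + (y − 13.530)² = 15.1290895142²
eq3: (x − 21.654)² + (y + 43.948)² = 84.8130914482²
eq1−eq2, eq1−eq3 (x²,y² cancel):
  -62.314·x − 27.042·y = 2361.191638
  36.614·x − 141.998·y = -3159.314074
det = -62.314·-141.998 − -27.042·36.614 = 9838.579160
x = (2361.191638·-141.998 − -27.042·-3159.314074) / 9838.579160 = -42.762136
y = (-62.314·-3159.314074 − 2361.191638·36.614) / 9838.579160 = 11.222843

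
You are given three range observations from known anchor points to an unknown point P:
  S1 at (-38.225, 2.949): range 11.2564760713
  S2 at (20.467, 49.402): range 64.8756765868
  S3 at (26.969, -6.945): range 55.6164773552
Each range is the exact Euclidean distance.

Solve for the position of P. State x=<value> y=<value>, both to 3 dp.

eq1: (x + 38.225)² + (y − 2.949)² = 11.2564760713²
eq2: (x − 20.467)² + (y − 49.402)² = 64.8756765868²
eq3: (x − 26.969)² + (y + 6.945)² = 55.6164773552²
eq1−eq3, eq1−eq2 (x²,y² cancel):
  130.388·x − 19.788·y = -3660.771540
  117.384·x + 92.906·y = -2692.536692
det = 130.388·92.906 − -19.788·117.384 = 14436.622120
x = (-3660.771540·92.906 − -19.788·-2692.536692) / 14436.622120 = -27.249280
y = (130.388·-2692.536692 − -3660.771540·117.384) / 14436.622120 = 5.447364

x=-27.249 y=5.447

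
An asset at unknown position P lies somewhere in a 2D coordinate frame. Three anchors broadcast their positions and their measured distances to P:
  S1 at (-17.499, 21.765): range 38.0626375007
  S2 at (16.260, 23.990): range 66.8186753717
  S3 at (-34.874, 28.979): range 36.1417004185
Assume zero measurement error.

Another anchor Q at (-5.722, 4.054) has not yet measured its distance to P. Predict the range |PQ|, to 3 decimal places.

39.011

eq1: (x + 17.499)² + (y − 21.765)² = 38.0626375007²
eq2: (x − 16.260)² + (y − 23.990)² = 66.8186753717²
eq3: (x + 34.874)² + (y − 28.979)² = 36.1417004185²
eq2−eq3, eq2−eq1 (x²,y² cancel):
  -102.268·x + 9.978·y = 4374.583486
  -67.518·x − 4.450·y = 2955.993531
det = -102.268·-4.450 − 9.978·-67.518 = 1128.787204
x = (4374.583486·-4.450 − 9.978·2955.993531) / 1128.787204 = -43.375580
y = (-102.268·2955.993531 − 4374.583486·-67.518) / 1128.787204 = -6.148562
|P − Q| = √((-43.375580 − -5.722)² + (-6.148562 − 4.054)²) = 39.011337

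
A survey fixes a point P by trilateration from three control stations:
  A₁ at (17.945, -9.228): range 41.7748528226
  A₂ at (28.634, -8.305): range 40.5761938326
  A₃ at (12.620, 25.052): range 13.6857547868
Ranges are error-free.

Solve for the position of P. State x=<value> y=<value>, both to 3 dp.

x=24.383 y=32.048

eq1: (x − 17.945)² + (y + 9.228)² = 41.7748528226²
eq2: (x − 28.634)² + (y + 8.305)² = 40.5761938326²
eq3: (x − 12.620)² + (y − 25.052)² = 13.6857547868²
eq2−eq1, eq2−eq3 (x²,y² cancel):
  -21.378·x − 1.846·y = -580.410794
  -32.028·x + 66.714·y = 1357.115745
det = -21.378·66.714 − -1.846·-32.028 = -1485.335580
x = (-580.410794·66.714 − -1.846·1357.115745) / -1485.335580 = 24.382564
y = (-21.378·1357.115745 − -580.410794·-32.028) / -1485.335580 = 32.047854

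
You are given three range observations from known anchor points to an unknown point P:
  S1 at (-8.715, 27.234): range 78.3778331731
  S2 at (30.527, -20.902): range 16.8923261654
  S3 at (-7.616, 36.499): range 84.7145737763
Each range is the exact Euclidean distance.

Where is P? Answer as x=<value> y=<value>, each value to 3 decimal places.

eq1: (x + 8.715)² + (y − 27.234)² = 78.3778331731²
eq2: (x − 30.527)² + (y + 20.902)² = 16.8923261654²
eq3: (x + 7.616)² + (y − 36.499)² = 84.7145737763²
eq2−eq1, eq2−eq3 (x²,y² cancel):
  -78.484·x + 96.272·y = -6408.883402
  -76.286·x + 114.802·y = -6869.819203
det = -78.484·114.802 − 96.272·-76.286 = -1665.914376
x = (-6408.883402·114.802 − 96.272·-6869.819203) / -1665.914376 = 44.648992
y = (-78.484·-6869.819203 − -6408.883402·-76.286) / -1665.914376 = -30.171305

x=44.649 y=-30.171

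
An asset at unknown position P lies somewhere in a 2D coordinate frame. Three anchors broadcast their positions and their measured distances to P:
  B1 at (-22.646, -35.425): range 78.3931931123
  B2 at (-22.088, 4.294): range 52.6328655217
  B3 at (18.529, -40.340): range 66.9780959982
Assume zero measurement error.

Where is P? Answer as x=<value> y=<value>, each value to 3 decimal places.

eq1: (x + 22.646)² + (y + 35.425)² = 78.3931931123²
eq2: (x + 22.088)² + (y − 4.294)² = 52.6328655217²
eq3: (x − 18.529)² + (y + 40.340)² = 66.9780959982²
eq3−eq1, eq3−eq2 (x²,y² cancel):
  -82.350·x + 9.830·y = -1862.294883
  -81.234·x + 89.268·y = 251.525550
det = -82.350·89.268 − 9.830·-81.234 = -6552.689580
x = (-1862.294883·89.268 − 9.830·251.525550) / -6552.689580 = 25.747570
y = (-82.350·251.525550 − -1862.294883·-81.234) / -6552.689580 = 26.247969

x=25.748 y=26.248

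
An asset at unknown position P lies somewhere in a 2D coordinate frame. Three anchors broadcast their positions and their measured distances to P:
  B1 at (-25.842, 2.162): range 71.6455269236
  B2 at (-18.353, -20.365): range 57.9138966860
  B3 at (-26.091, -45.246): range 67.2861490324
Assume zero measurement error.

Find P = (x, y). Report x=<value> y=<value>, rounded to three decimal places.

eq1: (x + 25.842)² + (y − 2.162)² = 71.6455269236²
eq2: (x + 18.353)² + (y + 20.365)² = 57.9138966860²
eq3: (x + 26.091)² + (y + 45.246)² = 67.2861490324²
eq2−eq1, eq2−eq3 (x²,y² cancel):
  -14.978·x + 45.054·y = -1858.144725
  -15.476·x − 49.762·y = 802.968541
det = -14.978·-49.762 − 45.054·-15.476 = 1442.590940
x = (-1858.144725·-49.762 − 45.054·802.968541) / 1442.590940 = 39.018721
y = (-14.978·802.968541 − -1858.144725·-15.476) / 1442.590940 = -28.271015

x=39.019 y=-28.271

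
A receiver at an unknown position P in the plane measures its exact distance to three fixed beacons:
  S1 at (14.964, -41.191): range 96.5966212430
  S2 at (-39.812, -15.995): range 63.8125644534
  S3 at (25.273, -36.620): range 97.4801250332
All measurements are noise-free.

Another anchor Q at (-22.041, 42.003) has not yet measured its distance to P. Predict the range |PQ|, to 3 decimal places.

5.828

eq1: (x − 14.964)² + (y + 41.191)² = 96.5966212430²
eq2: (x + 39.812)² + (y + 15.995)² = 63.8125644534²
eq3: (x − 25.273)² + (y + 36.620)² = 97.4801250332²
eq1−eq2, eq1−eq3 (x²,y² cancel):
  -109.552·x + 50.392·y = 5179.079445
  20.618·x + 9.142·y = -112.338389
det = -109.552·9.142 − 50.392·20.618 = -2040.506640
x = (5179.079445·9.142 − 50.392·-112.338389) / -2040.506640 = -25.977911
y = (-109.552·-112.338389 − 5179.079445·20.618) / -2040.506640 = 46.299955
|P − Q| = √((-25.977911 − -22.041)² + (46.299955 − 42.003)²) = 5.827786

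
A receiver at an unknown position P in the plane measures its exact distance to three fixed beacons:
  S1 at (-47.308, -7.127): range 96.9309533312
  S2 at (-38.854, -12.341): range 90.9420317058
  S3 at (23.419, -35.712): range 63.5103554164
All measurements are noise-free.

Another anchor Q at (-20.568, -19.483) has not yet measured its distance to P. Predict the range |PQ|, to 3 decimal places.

eq1: (x + 47.308)² + (y + 7.127)² = 96.9309533312²
eq2: (x + 38.854)² + (y + 12.341)² = 90.9420317058²
eq3: (x − 23.419)² + (y + 35.712)² = 63.5103554164²
eq3−eq2, eq3−eq1 (x²,y² cancel):
  -124.546·x + 46.742·y = -4398.750794
  -141.454·x + 57.170·y = -4896.999981
det = -124.546·57.170 − 46.742·-141.454 = -508.451952
x = (-4398.750794·57.170 − 46.742·-4896.999981) / -508.451952 = 44.411295
y = (-124.546·-4896.999981 − -4398.750794·-141.454) / -508.451952 = 24.228711
|P − Q| = √((44.411295 − -20.568)² + (24.228711 − -19.483)²) = 78.313616

78.314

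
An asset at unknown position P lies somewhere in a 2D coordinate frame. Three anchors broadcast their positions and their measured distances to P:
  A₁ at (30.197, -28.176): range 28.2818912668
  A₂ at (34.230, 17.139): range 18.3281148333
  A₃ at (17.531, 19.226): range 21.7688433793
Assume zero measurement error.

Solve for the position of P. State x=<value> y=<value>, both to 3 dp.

eq1: (x − 30.197)² + (y + 28.176)² = 28.2818912668²
eq2: (x − 34.230)² + (y − 17.139)² = 18.3281148333²
eq3: (x − 17.531)² + (y − 19.226)² = 21.7688433793²
eq3−eq2, eq3−eq1 (x²,y² cancel):
  33.398·x − 4.174·y = 926.425933
  25.332·x − 94.804·y = 702.787916
det = 33.398·-94.804 − -4.174·25.332 = -3060.528224
x = (926.425933·-94.804 − -4.174·702.787916) / -3060.528224 = 27.738822
y = (33.398·702.787916 − 926.425933·25.332) / -3060.528224 = -0.001140

x=27.739 y=-0.001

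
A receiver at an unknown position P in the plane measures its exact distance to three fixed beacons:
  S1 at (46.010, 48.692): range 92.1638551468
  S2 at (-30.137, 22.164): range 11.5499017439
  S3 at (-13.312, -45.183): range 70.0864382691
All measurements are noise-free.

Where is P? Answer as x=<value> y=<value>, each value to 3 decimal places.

eq1: (x − 46.010)² + (y − 48.692)² = 92.1638551468²
eq2: (x + 30.137)² + (y − 22.164)² = 11.5499017439²
eq3: (x + 13.312)² + (y + 45.183)² = 70.0864382691²
eq1−eq2, eq1−eq3 (x²,y² cancel):
  -152.294·x − 53.056·y = 5272.426666
  -118.644·x − 187.750·y = 1312.949235
det = -152.294·-187.750 − -53.056·-118.644 = 22298.422436
x = (5272.426666·-187.750 − -53.056·1312.949235) / 22298.422436 = -41.269210
y = (-152.294·1312.949235 − 5272.426666·-118.644) / 22298.422436 = 19.085991

x=-41.269 y=19.086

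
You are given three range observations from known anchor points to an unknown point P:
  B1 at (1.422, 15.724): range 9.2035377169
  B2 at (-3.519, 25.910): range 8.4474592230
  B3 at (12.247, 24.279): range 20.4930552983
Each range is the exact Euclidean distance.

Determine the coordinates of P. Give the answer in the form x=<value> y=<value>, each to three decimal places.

x=-7.384 y=18.399

eq1: (x − 1.422)² + (y − 15.724)² = 9.2035377169²
eq2: (x + 3.519)² + (y − 25.910)² = 8.4474592230²
eq3: (x − 12.247)² + (y − 24.279)² = 20.4930552983²
eq3−eq2, eq3−eq1 (x²,y² cancel):
  -31.532·x + 3.262·y = 292.858359
  -21.650·x − 17.110·y = -154.932381
det = -31.532·-17.110 − 3.262·-21.650 = 610.134820
x = (292.858359·-17.110 − 3.262·-154.932381) / 610.134820 = -7.384298
y = (-31.532·-154.932381 − 292.858359·-21.650) / 610.134820 = 18.398739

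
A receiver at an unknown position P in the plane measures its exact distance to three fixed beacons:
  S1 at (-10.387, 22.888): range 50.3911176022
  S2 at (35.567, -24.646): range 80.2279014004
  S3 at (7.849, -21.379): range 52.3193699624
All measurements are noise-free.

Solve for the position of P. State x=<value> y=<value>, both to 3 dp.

x=-44.033 y=-14.625

eq1: (x + 10.387)² + (y − 22.888)² = 50.3911176022²
eq2: (x − 35.567)² + (y + 24.646)² = 80.2279014004²
eq3: (x − 7.849)² + (y + 21.379)² = 52.3193699624²
eq2−eq3, eq2−eq1 (x²,y² cancel):
  -55.436·x + 6.534·y = 2345.431327
  -91.908·x + 95.068·y = 2656.564938
det = -55.436·95.068 − 6.534·-91.908 = -4669.662776
x = (2345.431327·95.068 − 6.534·2656.564938) / -4669.662776 = -44.032616
y = (-55.436·2656.564938 − 2345.431327·-91.908) / -4669.662776 = -14.625161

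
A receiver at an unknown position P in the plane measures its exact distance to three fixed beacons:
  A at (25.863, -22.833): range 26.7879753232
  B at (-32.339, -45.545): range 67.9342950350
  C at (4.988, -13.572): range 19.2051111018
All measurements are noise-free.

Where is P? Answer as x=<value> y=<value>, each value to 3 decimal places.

eq1: (x − 25.863)² + (y + 22.833)² = 26.7879753232²
eq2: (x + 32.339)² + (y + 45.545)² = 67.9342950350²
eq3: (x − 4.988)² + (y + 13.572)² = 19.2051111018²
eq3−eq2, eq3−eq1 (x²,y² cancel):
  -74.654·x − 63.946·y = -1335.153531
  41.750·x − 18.522·y = 632.402001
det = -74.654·-18.522 − -63.946·41.750 = 4052.486888
x = (-1335.153531·-18.522 − -63.946·632.402001) / 4052.486888 = 16.081309
y = (-74.654·632.402001 − -1335.153531·41.750) / 4052.486888 = 2.105206

x=16.081 y=2.105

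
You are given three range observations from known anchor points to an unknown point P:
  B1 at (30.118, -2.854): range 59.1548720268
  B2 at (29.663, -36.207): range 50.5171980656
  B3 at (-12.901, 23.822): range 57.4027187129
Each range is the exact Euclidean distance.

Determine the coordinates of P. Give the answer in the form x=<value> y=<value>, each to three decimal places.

x=-20.755 y=-33.041

eq1: (x − 30.118)² + (y + 2.854)² = 59.1548720268²
eq2: (x − 29.663)² + (y + 36.207)² = 50.5171980656²
eq3: (x + 12.901)² + (y − 23.822)² = 57.4027187129²
eq2−eq1, eq2−eq3 (x²,y² cancel):
  0.910·x + 66.706·y = -2222.912762
  -85.128·x + 120.058·y = -2200.001748
det = 0.910·120.058 − 66.706·-85.128 = 5787.801148
x = (-2222.912762·120.058 − 66.706·-2200.001748) / 5787.801148 = -20.754884
y = (0.910·-2200.001748 − -2222.912762·-85.128) / 5787.801148 = -33.040893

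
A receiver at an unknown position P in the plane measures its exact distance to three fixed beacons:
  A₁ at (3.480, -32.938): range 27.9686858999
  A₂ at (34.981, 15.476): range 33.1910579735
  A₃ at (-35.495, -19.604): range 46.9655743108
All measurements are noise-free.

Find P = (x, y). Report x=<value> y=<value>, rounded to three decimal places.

x=9.330 y=-5.588

eq1: (x − 3.480)² + (y + 32.938)² = 27.9686858999²
eq2: (x − 34.981)² + (y − 15.476)² = 33.1910579735²
eq3: (x + 35.495)² + (y + 19.604)² = 46.9655743108²
eq1−eq2, eq1−eq3 (x²,y² cancel):
  63.002·x + 96.828·y = 46.755755
  -77.950·x + 26.668·y = -876.328182
det = 63.002·26.668 − 96.828·-77.950 = 9227.879936
x = (46.755755·26.668 − 96.828·-876.328182) / 9227.879936 = 9.330419
y = (63.002·-876.328182 − 46.755755·-77.950) / 9227.879936 = -5.588046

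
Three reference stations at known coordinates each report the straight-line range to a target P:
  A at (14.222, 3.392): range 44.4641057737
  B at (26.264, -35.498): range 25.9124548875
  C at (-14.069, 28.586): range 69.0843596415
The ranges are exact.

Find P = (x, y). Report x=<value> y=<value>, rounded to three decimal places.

eq1: (x − 14.222)² + (y − 3.392)² = 44.4641057737²
eq2: (x − 26.264)² + (y + 35.498)² = 25.9124548875²
eq3: (x + 14.069)² + (y − 28.586)² = 69.0843596415²
eq3−eq1, eq3−eq2 (x²,y² cancel):
  56.582·x − 50.388·y = 1994.266836
  80.666·x − 128.168·y = 5036.002972
det = 56.582·-128.168 − -50.388·80.666 = -3187.403368
x = (1994.266836·-128.168 − -50.388·5036.002972) / -3187.403368 = 0.579492
y = (56.582·5036.002972 − 1994.266836·80.666) / -3187.403368 = -38.927483

x=0.579 y=-38.927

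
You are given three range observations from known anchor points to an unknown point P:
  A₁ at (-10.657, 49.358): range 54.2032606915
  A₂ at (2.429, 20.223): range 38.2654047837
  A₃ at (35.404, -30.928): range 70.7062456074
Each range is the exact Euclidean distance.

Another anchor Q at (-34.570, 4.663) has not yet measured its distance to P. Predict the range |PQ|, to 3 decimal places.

eq1: (x + 10.657)² + (y − 49.358)² = 54.2032606915²
eq2: (x − 2.429)² + (y − 20.223)² = 38.2654047837²
eq3: (x − 35.404)² + (y + 30.928)² = 70.7062456074²
eq3−eq2, eq3−eq1 (x²,y² cancel):
  -65.950·x + 102.302·y = 1740.017335
  -92.122·x + 160.572·y = 2401.179111
det = -65.950·160.572 − 102.302·-92.122 = -1165.458556
x = (1740.017335·160.572 − 102.302·2401.179111) / -1165.458556 = -28.960822
y = (-65.950·2401.179111 − 1740.017335·-92.122) / -1165.458556 = -1.661247
|P − Q| = √((-28.960822 − -34.570)² + (-1.661247 − 4.663)²) = 8.453341

8.453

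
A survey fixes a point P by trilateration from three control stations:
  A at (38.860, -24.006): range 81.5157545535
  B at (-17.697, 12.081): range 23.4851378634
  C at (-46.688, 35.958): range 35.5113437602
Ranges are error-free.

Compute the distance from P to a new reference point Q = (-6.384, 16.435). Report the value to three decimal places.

35.562

eq1: (x − 38.860)² + (y + 24.006)² = 81.5157545535²
eq2: (x + 17.697)² + (y − 12.081)² = 23.4851378634²
eq3: (x + 46.688)² + (y − 35.958)² = 35.5113437602²
eq1−eq2, eq1−eq3 (x²,y² cancel):
  -113.114·x + 72.174·y = 4466.013274
  -171.096·x + 119.928·y = 6770.122177
det = -113.114·119.928 − 72.174·-171.096 = -1216.853088
x = (4466.013274·119.928 − 72.174·6770.122177) / -1216.853088 = -38.602229
y = (-113.114·6770.122177 − 4466.013274·-171.096) / -1216.853088 = 1.379454
|P − Q| = √((-38.602229 − -6.384)² + (1.379454 − 16.435)²) = 35.562393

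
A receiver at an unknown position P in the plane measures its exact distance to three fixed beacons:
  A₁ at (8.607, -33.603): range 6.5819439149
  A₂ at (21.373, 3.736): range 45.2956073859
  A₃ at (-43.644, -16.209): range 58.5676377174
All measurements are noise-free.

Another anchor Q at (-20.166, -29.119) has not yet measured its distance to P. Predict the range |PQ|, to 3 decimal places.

eq1: (x − 8.607)² + (y + 33.603)² = 6.5819439149²
eq2: (x − 21.373)² + (y − 3.736)² = 45.2956073859²
eq3: (x + 43.644)² + (y + 16.209)² = 58.5676377174²
eq2−eq3, eq2−eq1 (x²,y² cancel):
  -130.034·x − 39.890·y = 318.291453
  -25.532·x − 74.678·y = 2740.849296
det = -130.034·-74.678 − -39.890·-25.532 = 8692.207572
x = (318.291453·-74.678 − -39.890·2740.849296) / 8692.207572 = 9.843657
y = (-130.034·2740.849296 − 318.291453·-25.532) / 8692.207572 = -40.067725
|P − Q| = √((9.843657 − -20.166)² + (-40.067725 − -29.119)²) = 31.944547

31.945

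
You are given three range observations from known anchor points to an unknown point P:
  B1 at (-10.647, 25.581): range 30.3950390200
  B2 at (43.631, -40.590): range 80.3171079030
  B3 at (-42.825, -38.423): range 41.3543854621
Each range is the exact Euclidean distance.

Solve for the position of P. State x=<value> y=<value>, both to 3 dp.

x=-26.039 y=-0.629

eq1: (x + 10.647)² + (y − 25.581)² = 30.3950390200²
eq2: (x − 43.631)² + (y + 40.590)² = 80.3171079030²
eq3: (x + 42.825)² + (y + 38.423)² = 41.3543854621²
eq1−eq3, eq1−eq2 (x²,y² cancel):
  -64.356·x − 128.008·y = 1756.234584
  108.556·x − 132.342·y = -2743.513334
det = -64.356·-132.342 − -128.008·108.556 = 22413.038200
x = (1756.234584·-132.342 − -128.008·-2743.513334) / 22413.038200 = -26.039096
y = (-64.356·-2743.513334 − 1756.234584·108.556) / 22413.038200 = -0.628574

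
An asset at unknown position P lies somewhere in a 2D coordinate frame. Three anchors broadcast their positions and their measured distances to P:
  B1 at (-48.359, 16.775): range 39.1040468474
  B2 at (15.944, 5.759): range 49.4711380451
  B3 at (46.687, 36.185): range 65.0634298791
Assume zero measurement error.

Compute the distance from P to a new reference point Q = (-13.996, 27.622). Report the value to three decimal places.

eq1: (x + 48.359)² + (y − 16.775)² = 39.1040468474²
eq2: (x − 15.944)² + (y − 5.759)² = 49.4711380451²
eq3: (x − 46.687)² + (y − 36.185)² = 65.0634298791²
eq3−eq1, eq3−eq2 (x²,y² cancel):
  -190.092·x − 38.820·y = 1835.086740
  -61.486·x − 60.852·y = -1415.796569
det = -190.092·-60.852 − -38.820·-61.486 = 9180.591864
x = (1835.086740·-60.852 − -38.820·-1415.796569) / 9180.591864 = -18.150237
y = (-190.092·-1415.796569 − 1835.086740·-61.486) / 9180.591864 = 41.605569
|P − Q| = √((-18.150237 − -13.996)² + (41.605569 − 27.622)²) = 14.587593

14.588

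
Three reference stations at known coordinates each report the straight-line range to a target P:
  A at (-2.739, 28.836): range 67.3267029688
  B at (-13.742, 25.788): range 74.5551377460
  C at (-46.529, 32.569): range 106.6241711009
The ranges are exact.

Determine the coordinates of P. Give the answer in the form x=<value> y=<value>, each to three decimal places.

x=49.655 y=-13.446

eq1: (x + 2.739)² + (y − 28.836)² = 67.3267029688²
eq2: (x + 13.742)² + (y − 25.788)² = 74.5551377460²
eq3: (x + 46.529)² + (y − 32.569)² = 106.6241711009²
eq1−eq2, eq1−eq3 (x²,y² cancel):
  -22.006·x − 6.096·y = -1010.737141
  -87.580·x + 7.466·y = -4449.158345
det = -22.006·7.466 − -6.096·-87.580 = -698.184476
x = (-1010.737141·7.466 − -6.096·-4449.158345) / -698.184476 = 49.654832
y = (-22.006·-4449.158345 − -1010.737141·-87.580) / -698.184476 = -13.446045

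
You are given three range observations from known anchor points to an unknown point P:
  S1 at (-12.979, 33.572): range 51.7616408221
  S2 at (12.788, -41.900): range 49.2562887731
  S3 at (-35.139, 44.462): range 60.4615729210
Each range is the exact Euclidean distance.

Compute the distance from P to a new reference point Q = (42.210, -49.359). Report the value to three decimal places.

78.691

eq1: (x + 12.979)² + (y − 33.572)² = 51.7616408221²
eq2: (x − 12.788)² + (y + 41.900)² = 49.2562887731²
eq3: (x + 35.139)² + (y − 44.462)² = 60.4615729210²
eq2−eq1, eq2−eq3 (x²,y² cancel):
  -51.534·x + 150.944·y = -876.694796
  -95.854·x + 172.724·y = 63.056005
det = -51.534·172.724 − 150.944·-95.854 = 5567.427560
x = (-876.694796·172.724 − 150.944·63.056005) / 5567.427560 = -28.908173
y = (-51.534·63.056005 − -876.694796·-95.854) / 5567.427560 = -15.677659
|P − Q| = √((-28.908173 − 42.210)² + (-15.677659 − -49.359)²) = 78.690706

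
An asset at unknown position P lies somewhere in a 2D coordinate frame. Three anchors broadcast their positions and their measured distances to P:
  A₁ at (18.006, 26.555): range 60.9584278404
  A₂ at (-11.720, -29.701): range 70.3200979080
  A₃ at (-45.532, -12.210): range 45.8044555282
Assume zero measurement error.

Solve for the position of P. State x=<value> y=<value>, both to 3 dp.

eq1: (x − 18.006)² + (y − 26.555)² = 60.9584278404²
eq2: (x + 11.720)² + (y + 29.701)² = 70.3200979080²
eq3: (x + 45.532)² + (y + 12.210)² = 45.8044555282²
eq3−eq1, eq3−eq2 (x²,y² cancel):
  127.076·x + 77.530·y = -2810.744842
  67.624·x − 34.982·y = -4049.607347
det = 127.076·-34.982 − 77.530·67.624 = -9688.261352
x = (-2810.744842·-34.982 − 77.530·-4049.607347) / -9688.261352 = -42.555782
y = (127.076·-4049.607347 − -2810.744842·67.624) / -9688.261352 = 33.497661

x=-42.556 y=33.498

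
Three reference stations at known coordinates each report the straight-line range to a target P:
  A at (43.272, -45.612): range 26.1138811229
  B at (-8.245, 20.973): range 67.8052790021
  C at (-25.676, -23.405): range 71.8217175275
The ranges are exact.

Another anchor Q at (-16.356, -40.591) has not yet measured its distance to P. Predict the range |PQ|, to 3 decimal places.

eq1: (x − 43.272)² + (y + 45.612)² = 26.1138811229²
eq2: (x + 8.245)² + (y − 20.973)² = 67.8052790021²
eq3: (x + 25.676)² + (y + 23.405)² = 71.8217175275²
eq3−eq1, eq3−eq2 (x²,y² cancel):
  137.896·x − 44.414·y = 7222.293848
  34.862·x + 88.756·y = -138.400999
det = 137.896·88.756 − -44.414·34.862 = 13787.458244
x = (7222.293848·88.756 − -44.414·-138.400999) / 13787.458244 = 46.047281
y = (137.896·-138.400999 − 7222.293848·34.862) / 13787.458244 = -19.646011
|P − Q| = √((46.047281 − -16.356)² + (-19.646011 − -40.591)²) = 65.824480

65.824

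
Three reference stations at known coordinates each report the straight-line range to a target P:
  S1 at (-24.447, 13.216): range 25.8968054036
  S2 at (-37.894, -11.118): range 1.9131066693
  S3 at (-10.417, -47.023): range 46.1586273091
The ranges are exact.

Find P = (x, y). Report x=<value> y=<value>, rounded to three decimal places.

eq1: (x + 24.447)² + (y − 13.216)² = 25.8968054036²
eq2: (x + 37.894)² + (y + 11.118)² = 1.9131066693²
eq3: (x + 10.417)² + (y + 47.023)² = 46.1586273091²
eq1−eq3, eq1−eq2 (x²,y² cancel):
  28.060·x − 120.478·y = 87.383608
  -26.894·x − 48.668·y = 1454.231248
det = 28.060·-48.668 − -120.478·-26.894 = -4605.759412
x = (87.383608·-48.668 − -120.478·1454.231248) / -4605.759412 = -37.116591
y = (28.060·1454.231248 − 87.383608·-26.894) / -4605.759412 = -9.369969

x=-37.117 y=-9.370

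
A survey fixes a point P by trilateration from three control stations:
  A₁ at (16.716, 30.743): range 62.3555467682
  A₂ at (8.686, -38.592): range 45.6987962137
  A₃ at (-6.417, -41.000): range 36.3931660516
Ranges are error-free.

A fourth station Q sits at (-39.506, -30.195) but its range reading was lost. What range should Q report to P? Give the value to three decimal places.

21.123

eq1: (x − 16.716)² + (y − 30.743)² = 62.3555467682²
eq2: (x − 8.686)² + (y + 38.592)² = 45.6987962137²
eq3: (x + 6.417)² + (y + 41.000)² = 36.3931660516²
eq3−eq2, eq3−eq1 (x²,y² cancel):
  30.206·x + 4.816·y = -921.306269
  46.266·x + 143.486·y = -3061.372862
det = 30.206·143.486 − 4.816·46.266 = 4111.321060
x = (-921.306269·143.486 − 4.816·-3061.372862) / 4111.321060 = -28.567698
y = (30.206·-3061.372862 − -921.306269·46.266) / 4111.321060 = -12.124247
|P − Q| = √((-28.567698 − -39.506)² + (-12.124247 − -30.195)²) = 21.123412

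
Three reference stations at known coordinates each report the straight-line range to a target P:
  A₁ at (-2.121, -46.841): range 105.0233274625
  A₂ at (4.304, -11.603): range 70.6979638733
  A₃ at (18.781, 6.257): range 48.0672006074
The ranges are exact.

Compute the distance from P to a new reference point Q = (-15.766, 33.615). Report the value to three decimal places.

58.265

eq1: (x + 2.121)² + (y + 46.841)² = 105.0233274625²
eq2: (x − 4.304)² + (y + 11.603)² = 70.6979638733²
eq3: (x − 18.781)² + (y − 6.257)² = 48.0672006074²
eq1−eq2, eq1−eq3 (x²,y² cancel):
  12.850·x + 70.476·y = 3986.273318
  41.804·x + 106.196·y = 6912.741625
det = 12.850·106.196 − 70.476·41.804 = -1581.560104
x = (3986.273318·106.196 − 70.476·6912.741625) / -1581.560104 = 40.375385
y = (12.850·6912.741625 − 3986.273318·41.804) / -1581.560104 = 49.200432
|P − Q| = √((40.375385 − -15.766)² + (49.200432 − 33.615)²) = 58.264575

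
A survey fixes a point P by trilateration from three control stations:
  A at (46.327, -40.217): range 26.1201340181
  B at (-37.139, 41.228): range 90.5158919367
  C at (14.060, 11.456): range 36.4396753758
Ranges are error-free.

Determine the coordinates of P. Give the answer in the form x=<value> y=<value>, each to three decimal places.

eq1: (x − 46.327)² + (y + 40.217)² = 26.1201340181²
eq2: (x + 37.139)² + (y − 41.228)² = 90.5158919367²
eq3: (x − 14.060)² + (y − 11.456)² = 36.4396753758²
eq2−eq1, eq2−eq3 (x²,y² cancel):
  166.932·x − 162.890·y = 8195.410005
  102.398·x − 59.544·y = 4115.146983
det = 166.932·-59.544 − -162.890·102.398 = 6739.811212
x = (8195.410005·-59.544 − -162.890·4115.146983) / 6739.811212 = 27.052508
y = (166.932·4115.146983 − 8195.410005·102.398) / 6739.811212 = -22.588745

x=27.053 y=-22.589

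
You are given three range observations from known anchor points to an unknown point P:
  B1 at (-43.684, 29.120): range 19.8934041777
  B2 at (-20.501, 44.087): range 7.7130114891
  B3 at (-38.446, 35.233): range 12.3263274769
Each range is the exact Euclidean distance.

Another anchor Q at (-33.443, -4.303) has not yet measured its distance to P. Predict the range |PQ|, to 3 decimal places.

44.955

eq1: (x + 43.684)² + (y − 29.120)² = 19.8934041777²
eq2: (x + 20.501)² + (y − 44.087)² = 7.7130114891²
eq3: (x + 38.446)² + (y − 35.233)² = 12.3263274769²
eq3−eq2, eq3−eq1 (x²,y² cancel):
  35.890·x + 17.708·y = -263.056832
  -10.476·x − 12.226·y = -207.002130
det = 35.890·-12.226 − 17.708·-10.476 = -253.282132
x = (-263.056832·-12.226 − 17.708·-207.002130) / -253.282132 = -27.170201
y = (35.890·-207.002130 − -263.056832·-10.476) / -253.282132 = 40.212429
|P − Q| = √((-27.170201 − -33.443)² + (40.212429 − -4.303)²) = 44.955216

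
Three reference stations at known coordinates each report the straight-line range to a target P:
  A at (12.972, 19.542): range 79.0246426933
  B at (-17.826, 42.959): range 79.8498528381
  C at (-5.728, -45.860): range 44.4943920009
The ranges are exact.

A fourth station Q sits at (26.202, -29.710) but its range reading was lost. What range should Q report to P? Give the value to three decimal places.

73.915

eq1: (x − 12.972)² + (y − 19.542)² = 79.0246426933²
eq2: (x + 17.826)² + (y − 42.959)² = 79.8498528381²
eq3: (x + 5.728)² + (y + 45.860)² = 44.4943920009²
eq2−eq1, eq2−eq3 (x²,y² cancel):
  61.596·x − 46.834·y = -1481.974564
  24.196·x − 177.638·y = 4368.955706
det = 61.596·-177.638 − -46.834·24.196 = -9808.594784
x = (-1481.974564·-177.638 − -46.834·4368.955706) / -9808.594784 = -47.700071
y = (61.596·4368.955706 − -1481.974564·24.196) / -9808.594784 = -31.091921
|P − Q| = √((-47.700071 − 26.202)² + (-31.091921 − -29.710)²) = 73.914991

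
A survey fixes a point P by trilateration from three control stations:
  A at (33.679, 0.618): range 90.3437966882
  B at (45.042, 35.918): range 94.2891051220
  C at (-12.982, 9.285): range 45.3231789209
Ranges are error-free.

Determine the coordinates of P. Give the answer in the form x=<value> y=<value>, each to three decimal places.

eq1: (x − 33.679)² + (y − 0.618)² = 90.3437966882²
eq2: (x − 45.042)² + (y − 35.918)² = 94.2891051220²
eq3: (x + 12.982)² + (y − 9.285)² = 45.3231789209²
eq3−eq1, eq3−eq2 (x²,y² cancel):
  93.322·x − 17.334·y = -5227.897637
  116.048·x + 53.266·y = -3772.103858
det = 93.322·53.266 − -17.334·116.048 = 6982.465684
x = (-5227.897637·53.266 − -17.334·-3772.103858) / 6982.465684 = -49.245476
y = (93.322·-3772.103858 − -5227.897637·116.048) / 6982.465684 = 36.472329

x=-49.245 y=36.472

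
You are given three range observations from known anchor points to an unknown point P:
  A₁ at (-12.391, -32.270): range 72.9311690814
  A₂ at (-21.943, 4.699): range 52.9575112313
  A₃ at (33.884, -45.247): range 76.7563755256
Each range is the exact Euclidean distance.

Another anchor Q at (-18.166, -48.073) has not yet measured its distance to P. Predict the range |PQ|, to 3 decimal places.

eq1: (x + 12.391)² + (y + 32.270)² = 72.9311690814²
eq2: (x + 21.943)² + (y − 4.699)² = 52.9575112313²
eq3: (x − 33.884)² + (y + 45.247)² = 76.7563755256²
eq2−eq3, eq2−eq1 (x²,y² cancel):
  111.654·x − 99.892·y = -395.202573
  19.104·x − 73.938·y = -1823.143497
det = 111.654·-73.938 − -99.892·19.104 = -6347.136684
x = (-395.202573·-73.938 − -99.892·-1823.143497) / -6347.136684 = 24.089124
y = (111.654·-1823.143497 − -395.202573·19.104) / -6347.136684 = 30.881849
|P − Q| = √((24.089124 − -18.166)² + (30.881849 − -48.073)²) = 89.550900

89.551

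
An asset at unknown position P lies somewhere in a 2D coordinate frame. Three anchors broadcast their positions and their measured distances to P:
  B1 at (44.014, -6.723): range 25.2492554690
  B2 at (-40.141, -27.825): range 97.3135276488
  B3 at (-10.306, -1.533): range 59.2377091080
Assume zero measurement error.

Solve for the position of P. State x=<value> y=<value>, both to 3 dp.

x=45.447 y=18.486

eq1: (x − 44.014)² + (y + 6.723)² = 25.2492554690²
eq2: (x + 40.141)² + (y + 27.825)² = 97.3135276488²
eq3: (x + 10.306)² + (y + 1.533)² = 59.2377091080²
eq1−eq3, eq1−eq2 (x²,y² cancel):
  -108.640·x + 10.380·y = -4745.448479
  -168.310·x − 42.204·y = -8429.298181
det = -108.640·-42.204 − 10.380·-168.310 = 6332.100360
x = (-4745.448479·-42.204 − 10.380·-8429.298181) / 6332.100360 = 45.446693
y = (-108.640·-8429.298181 − -4745.448479·-168.310) / 6332.100360 = 18.485576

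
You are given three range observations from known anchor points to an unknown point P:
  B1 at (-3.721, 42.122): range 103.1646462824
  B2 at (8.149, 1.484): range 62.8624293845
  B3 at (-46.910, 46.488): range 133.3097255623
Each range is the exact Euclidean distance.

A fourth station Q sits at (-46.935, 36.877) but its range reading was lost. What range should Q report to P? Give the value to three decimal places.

eq1: (x + 3.721)² + (y − 42.122)² = 103.1646462824²
eq2: (x − 8.149)² + (y − 1.484)² = 62.8624293845²
eq3: (x + 46.910)² + (y − 46.488)² = 133.3097255623²
eq1−eq3, eq1−eq2 (x²,y² cancel):
  -86.378·x + 8.732·y = -4554.965168
  23.740·x − 81.276·y = 4971.758946
det = -86.378·-81.276 − 8.732·23.740 = 6813.160648
x = (-4554.965168·-81.276 − 8.732·4971.758946) / 6813.160648 = 47.965396
y = (-86.378·4971.758946 − -4554.965168·23.740) / 6813.160648 = -47.161037
|P − Q| = √((47.965396 − -46.935)² + (-47.161037 − 36.877)²) = 126.761496

126.761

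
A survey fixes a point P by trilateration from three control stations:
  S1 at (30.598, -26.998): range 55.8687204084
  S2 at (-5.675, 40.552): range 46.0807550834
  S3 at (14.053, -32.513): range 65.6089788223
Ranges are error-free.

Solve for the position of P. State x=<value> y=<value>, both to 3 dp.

eq1: (x − 30.598)² + (y + 26.998)² = 55.8687204084²
eq2: (x + 5.675)² + (y − 40.552)² = 46.0807550834²
eq3: (x − 14.053)² + (y + 32.513)² = 65.6089788223²
eq1−eq3, eq1−eq2 (x²,y² cancel):
  -33.090·x − 11.030·y = -1593.771812
  -72.546·x + 135.100·y = 1009.418652
det = -33.090·135.100 − -11.030·-72.546 = -5270.641380
x = (-1593.771812·135.100 − -11.030·1009.418652) / -5270.641380 = 38.740007
y = (-33.090·1009.418652 − -1593.771812·-72.546) / -5270.641380 = 28.274250

x=38.740 y=28.274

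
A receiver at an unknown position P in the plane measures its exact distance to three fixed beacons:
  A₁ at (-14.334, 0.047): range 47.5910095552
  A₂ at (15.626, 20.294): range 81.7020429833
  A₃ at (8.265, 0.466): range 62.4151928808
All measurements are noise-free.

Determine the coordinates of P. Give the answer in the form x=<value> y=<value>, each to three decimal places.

x=-38.349 y=-41.041

eq1: (x + 14.334)² + (y − 0.047)² = 47.5910095552²
eq2: (x − 15.626)² + (y − 20.294)² = 81.7020429833²
eq3: (x − 8.265)² + (y − 0.466)² = 62.4151928808²
eq3−eq2, eq3−eq1 (x²,y² cancel):
  14.722·x + 39.656·y = -2192.076594
  -45.198·x − 0.838·y = 1767.690496
det = 14.722·-0.838 − 39.656·-45.198 = 1780.034852
x = (-2192.076594·-0.838 − 39.656·1767.690496) / 1780.034852 = -38.349010
y = (14.722·1767.690496 − -2192.076594·-45.198) / 1780.034852 = -41.040510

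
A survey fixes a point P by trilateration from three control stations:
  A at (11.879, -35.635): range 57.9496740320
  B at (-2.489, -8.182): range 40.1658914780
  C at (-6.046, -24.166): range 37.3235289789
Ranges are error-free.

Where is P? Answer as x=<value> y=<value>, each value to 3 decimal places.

x=-42.133 y=-14.637

eq1: (x − 11.879)² + (y + 35.635)² = 57.9496740320²
eq2: (x + 2.489)² + (y + 8.182)² = 40.1658914780²
eq3: (x + 6.046)² + (y + 24.166)² = 37.3235289789²
eq2−eq3, eq2−eq1 (x²,y² cancel):
  -7.114·x − 31.968·y = 767.662450
  28.736·x − 54.906·y = -407.042261
det = -7.114·-54.906 − -31.968·28.736 = 1309.233732
x = (767.662450·-54.906 − -31.968·-407.042261) / 1309.233732 = -42.132738
y = (-7.114·-407.042261 − 767.662450·28.736) / 1309.233732 = -14.637455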